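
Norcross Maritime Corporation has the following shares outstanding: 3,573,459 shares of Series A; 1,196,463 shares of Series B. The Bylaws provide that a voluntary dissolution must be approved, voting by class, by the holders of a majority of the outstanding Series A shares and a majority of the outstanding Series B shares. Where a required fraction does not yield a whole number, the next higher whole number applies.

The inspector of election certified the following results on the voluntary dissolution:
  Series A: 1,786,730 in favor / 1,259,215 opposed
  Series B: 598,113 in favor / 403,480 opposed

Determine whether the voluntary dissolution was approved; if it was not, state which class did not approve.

Not approved — the Series B shares did not give the required vote.

Series A: a majority of 3573459 is 1786730; 1,786,730 required, 1,786,730 in favor — approved.
Series B: a majority of 1196463 is 598232; 598,232 required, 598,113 in favor — not approved.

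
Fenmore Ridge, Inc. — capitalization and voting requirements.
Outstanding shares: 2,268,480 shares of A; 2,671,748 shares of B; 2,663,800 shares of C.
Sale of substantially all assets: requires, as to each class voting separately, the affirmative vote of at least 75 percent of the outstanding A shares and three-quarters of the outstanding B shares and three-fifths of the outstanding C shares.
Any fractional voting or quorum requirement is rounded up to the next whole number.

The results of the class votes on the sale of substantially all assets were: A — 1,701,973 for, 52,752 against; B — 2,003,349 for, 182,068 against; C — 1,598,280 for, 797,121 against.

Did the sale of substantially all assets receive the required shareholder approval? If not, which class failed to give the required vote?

Not approved — the B shares did not give the required vote.

A: 3/4 of 2268480 = 1701360; 1,701,360 required, 1,701,973 in favor — approved.
B: 3/4 of 2671748 = 2003811; 2,003,811 required, 2,003,349 in favor — not approved.
C: 3/5 of 2663800 = 1598280; 1,598,280 required, 1,598,280 in favor — approved.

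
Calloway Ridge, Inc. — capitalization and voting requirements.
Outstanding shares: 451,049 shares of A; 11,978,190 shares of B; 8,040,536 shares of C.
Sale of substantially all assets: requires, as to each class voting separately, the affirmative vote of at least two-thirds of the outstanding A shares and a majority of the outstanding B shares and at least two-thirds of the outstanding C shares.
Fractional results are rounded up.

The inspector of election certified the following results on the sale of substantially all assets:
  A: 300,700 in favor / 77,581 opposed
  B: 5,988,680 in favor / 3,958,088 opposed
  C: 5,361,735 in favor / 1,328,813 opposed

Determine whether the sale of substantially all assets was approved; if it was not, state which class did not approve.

A: 2/3 of 451049 = 300699.33, rounded up to 300700; 300,700 required, 300,700 in favor — approved.
B: a majority of 11978190 is 5989096; 5,989,096 required, 5,988,680 in favor — not approved.
C: 2/3 of 8040536 = 5360357.33, rounded up to 5360358; 5,360,358 required, 5,361,735 in favor — approved.

Not approved — the B shares did not give the required vote.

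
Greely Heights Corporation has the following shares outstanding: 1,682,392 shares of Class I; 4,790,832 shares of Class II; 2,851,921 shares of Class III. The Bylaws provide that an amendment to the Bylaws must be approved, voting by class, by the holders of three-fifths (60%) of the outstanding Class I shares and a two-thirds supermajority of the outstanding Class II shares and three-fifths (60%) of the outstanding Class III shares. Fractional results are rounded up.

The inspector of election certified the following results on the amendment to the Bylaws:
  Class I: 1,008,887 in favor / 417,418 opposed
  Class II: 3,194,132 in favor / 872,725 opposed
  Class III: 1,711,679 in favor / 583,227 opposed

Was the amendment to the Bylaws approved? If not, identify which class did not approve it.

Class I: 3/5 of 1682392 = 1009435.20, rounded up to 1009436; 1,009,436 required, 1,008,887 in favor — not approved.
Class II: 2/3 of 4790832 = 3193888; 3,193,888 required, 3,194,132 in favor — approved.
Class III: 3/5 of 2851921 = 1711152.60, rounded up to 1711153; 1,711,153 required, 1,711,679 in favor — approved.

Not approved — the Class I shares did not give the required vote.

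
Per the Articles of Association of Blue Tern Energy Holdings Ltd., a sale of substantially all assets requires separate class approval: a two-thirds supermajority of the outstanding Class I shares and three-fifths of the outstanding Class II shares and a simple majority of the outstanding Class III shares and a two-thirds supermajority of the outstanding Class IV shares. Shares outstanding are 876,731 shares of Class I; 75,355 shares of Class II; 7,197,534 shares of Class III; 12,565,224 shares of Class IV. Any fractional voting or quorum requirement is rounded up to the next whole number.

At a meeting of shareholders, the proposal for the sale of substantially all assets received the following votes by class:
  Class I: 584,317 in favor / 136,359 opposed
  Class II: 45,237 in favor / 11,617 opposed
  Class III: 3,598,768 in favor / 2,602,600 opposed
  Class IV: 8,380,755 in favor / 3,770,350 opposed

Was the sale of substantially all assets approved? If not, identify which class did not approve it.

Not approved — the Class I shares did not give the required vote.

Class I: 2/3 of 876731 = 584487.33, rounded up to 584488; 584,488 required, 584,317 in favor — not approved.
Class II: 3/5 of 75355 = 45213; 45,213 required, 45,237 in favor — approved.
Class III: a majority of 7197534 is 3598768; 3,598,768 required, 3,598,768 in favor — approved.
Class IV: 2/3 of 12565224 = 8376816; 8,376,816 required, 8,380,755 in favor — approved.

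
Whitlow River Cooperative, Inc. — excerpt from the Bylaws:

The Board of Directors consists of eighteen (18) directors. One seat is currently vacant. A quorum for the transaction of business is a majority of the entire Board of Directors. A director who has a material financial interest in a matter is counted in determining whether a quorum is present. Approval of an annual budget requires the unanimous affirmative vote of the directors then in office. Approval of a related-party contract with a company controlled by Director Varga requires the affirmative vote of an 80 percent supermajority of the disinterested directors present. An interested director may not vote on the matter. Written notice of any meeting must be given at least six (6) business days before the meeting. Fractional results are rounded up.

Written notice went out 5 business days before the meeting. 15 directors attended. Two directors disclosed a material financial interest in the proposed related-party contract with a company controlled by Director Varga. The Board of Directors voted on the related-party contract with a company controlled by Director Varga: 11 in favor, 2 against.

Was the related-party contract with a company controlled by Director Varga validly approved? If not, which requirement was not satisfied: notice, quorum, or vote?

Invalid — notice requirement not satisfied.

Notice: 5 business days given; 6 required (5 < 6). Not satisfied.
Quorum: 15 present (interested directors count toward quorum); quorum is 10. Satisfied.
Vote: the related-party contract with a company controlled by Director Varga requires four-fifths of the disinterested directors present (15 − 2 = 13). 4/5 of 13 = 10.40, rounded up to 11, so 11 affirmative votes are needed; 11 voted in favor. Satisfied.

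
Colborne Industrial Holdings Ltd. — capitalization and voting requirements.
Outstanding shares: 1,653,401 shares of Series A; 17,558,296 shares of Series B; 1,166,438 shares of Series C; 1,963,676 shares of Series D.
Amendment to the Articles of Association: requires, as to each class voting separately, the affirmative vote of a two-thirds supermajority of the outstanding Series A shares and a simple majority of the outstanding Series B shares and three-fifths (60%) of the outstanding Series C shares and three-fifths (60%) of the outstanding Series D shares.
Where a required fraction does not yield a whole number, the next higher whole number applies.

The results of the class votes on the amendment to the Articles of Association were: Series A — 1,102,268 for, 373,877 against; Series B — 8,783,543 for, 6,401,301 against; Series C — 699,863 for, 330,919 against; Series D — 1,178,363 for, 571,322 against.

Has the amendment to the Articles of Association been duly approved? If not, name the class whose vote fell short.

Approved — every class gave the required vote.

Series A: 2/3 of 1653401 = 1102267.33, rounded up to 1102268; 1,102,268 required, 1,102,268 in favor — approved.
Series B: a majority of 17558296 is 8779149; 8,779,149 required, 8,783,543 in favor — approved.
Series C: 3/5 of 1166438 = 699862.80, rounded up to 699863; 699,863 required, 699,863 in favor — approved.
Series D: 3/5 of 1963676 = 1178205.60, rounded up to 1178206; 1,178,206 required, 1,178,363 in favor — approved.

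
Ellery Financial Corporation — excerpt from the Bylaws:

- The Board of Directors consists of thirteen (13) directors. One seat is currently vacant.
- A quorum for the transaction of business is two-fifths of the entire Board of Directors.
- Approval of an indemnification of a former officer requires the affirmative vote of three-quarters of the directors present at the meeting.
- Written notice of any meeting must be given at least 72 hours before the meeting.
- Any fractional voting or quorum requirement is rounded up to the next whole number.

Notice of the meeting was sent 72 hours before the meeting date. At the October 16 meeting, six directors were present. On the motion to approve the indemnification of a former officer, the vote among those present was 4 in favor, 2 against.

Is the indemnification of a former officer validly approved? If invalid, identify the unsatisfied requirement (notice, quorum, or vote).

Notice: 72 hours given; 72 required (72 ≥ 72). Satisfied.
Quorum: 6 present; quorum is 6. Satisfied.
Vote: the indemnification of a former officer requires three-fourths of the directors present (6). 3/4 of 6 = 4.50, rounded up to 5, so 5 affirmative votes are needed; 4 voted in favor. Not satisfied.

Invalid — vote requirement not satisfied.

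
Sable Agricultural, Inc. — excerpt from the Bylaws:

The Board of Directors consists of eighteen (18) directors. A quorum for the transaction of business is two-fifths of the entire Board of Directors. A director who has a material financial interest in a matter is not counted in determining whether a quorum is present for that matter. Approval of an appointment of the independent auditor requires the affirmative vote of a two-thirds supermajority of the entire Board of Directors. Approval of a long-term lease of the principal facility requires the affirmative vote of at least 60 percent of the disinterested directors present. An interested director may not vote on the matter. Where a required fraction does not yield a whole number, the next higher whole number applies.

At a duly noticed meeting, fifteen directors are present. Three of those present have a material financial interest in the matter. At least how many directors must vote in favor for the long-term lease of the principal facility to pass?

The long-term lease of the principal facility requires three-fifths of the disinterested directors present (15 − 3 = 12).
3/5 of 12 = 7.20, rounded up to 8.

8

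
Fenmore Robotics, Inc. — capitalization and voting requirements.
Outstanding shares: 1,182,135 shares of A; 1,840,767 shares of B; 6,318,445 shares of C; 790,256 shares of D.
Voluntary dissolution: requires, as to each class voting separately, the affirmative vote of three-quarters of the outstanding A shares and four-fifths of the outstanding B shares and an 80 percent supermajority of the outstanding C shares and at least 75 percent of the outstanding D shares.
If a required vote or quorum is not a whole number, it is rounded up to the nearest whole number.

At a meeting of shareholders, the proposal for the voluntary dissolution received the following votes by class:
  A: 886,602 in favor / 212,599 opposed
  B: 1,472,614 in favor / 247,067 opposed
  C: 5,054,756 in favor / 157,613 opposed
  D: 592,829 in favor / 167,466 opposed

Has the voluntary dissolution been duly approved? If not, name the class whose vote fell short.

Approved — every class gave the required vote.

A: 3/4 of 1182135 = 886601.25, rounded up to 886602; 886,602 required, 886,602 in favor — approved.
B: 4/5 of 1840767 = 1472613.60, rounded up to 1472614; 1,472,614 required, 1,472,614 in favor — approved.
C: 4/5 of 6318445 = 5054756; 5,054,756 required, 5,054,756 in favor — approved.
D: 3/4 of 790256 = 592692; 592,692 required, 592,829 in favor — approved.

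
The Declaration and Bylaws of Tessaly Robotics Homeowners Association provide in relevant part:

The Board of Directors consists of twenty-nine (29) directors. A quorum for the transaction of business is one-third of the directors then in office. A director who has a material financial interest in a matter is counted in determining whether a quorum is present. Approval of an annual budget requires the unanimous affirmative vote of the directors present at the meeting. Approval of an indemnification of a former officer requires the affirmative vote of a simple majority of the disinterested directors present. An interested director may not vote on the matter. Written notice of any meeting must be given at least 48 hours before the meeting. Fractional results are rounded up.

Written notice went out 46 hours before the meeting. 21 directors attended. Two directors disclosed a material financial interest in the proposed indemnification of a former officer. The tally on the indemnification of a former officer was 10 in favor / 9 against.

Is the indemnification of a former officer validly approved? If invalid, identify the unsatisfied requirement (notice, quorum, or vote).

Invalid — notice requirement not satisfied.

Notice: 46 hours given; 48 required (46 < 48). Not satisfied.
Quorum: 21 present (interested directors count toward quorum); quorum is 10. Satisfied.
Vote: the indemnification of a former officer requires a majority of the disinterested directors present (21 − 2 = 19). A majority of 19 is 10, so 10 affirmative votes are needed; 10 voted in favor. Satisfied.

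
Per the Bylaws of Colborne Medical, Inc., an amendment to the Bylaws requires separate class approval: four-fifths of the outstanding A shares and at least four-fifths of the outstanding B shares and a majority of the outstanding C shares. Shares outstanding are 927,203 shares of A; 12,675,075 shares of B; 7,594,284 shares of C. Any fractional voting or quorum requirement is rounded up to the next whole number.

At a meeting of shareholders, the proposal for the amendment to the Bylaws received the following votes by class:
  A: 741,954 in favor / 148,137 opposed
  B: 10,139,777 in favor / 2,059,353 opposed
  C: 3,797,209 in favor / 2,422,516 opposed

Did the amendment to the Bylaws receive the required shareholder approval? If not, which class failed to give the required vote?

A: 4/5 of 927203 = 741762.40, rounded up to 741763; 741,763 required, 741,954 in favor — approved.
B: 4/5 of 12675075 = 10140060; 10,140,060 required, 10,139,777 in favor — not approved.
C: a majority of 7594284 is 3797143; 3,797,143 required, 3,797,209 in favor — approved.

Not approved — the B shares did not give the required vote.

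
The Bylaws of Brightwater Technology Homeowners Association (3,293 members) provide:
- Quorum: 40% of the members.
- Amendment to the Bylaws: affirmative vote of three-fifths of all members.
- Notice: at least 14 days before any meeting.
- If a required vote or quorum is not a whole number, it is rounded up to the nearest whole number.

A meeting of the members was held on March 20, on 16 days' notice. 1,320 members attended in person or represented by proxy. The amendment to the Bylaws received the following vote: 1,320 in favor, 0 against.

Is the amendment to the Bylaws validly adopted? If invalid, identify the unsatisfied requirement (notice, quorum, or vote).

Notice: 16 days given; 14 required. Satisfied.
Quorum: 40% of 3,293 = 1,317.20, rounded up to 1,318; 1,320 present. Satisfied.
Vote: requires three-fifths of all members (3,293); 3/5 of 3293 = 1975.80, rounded up to 1976, so 1,976 needed; 1,320 in favor. Not satisfied.

Invalid — vote requirement not satisfied.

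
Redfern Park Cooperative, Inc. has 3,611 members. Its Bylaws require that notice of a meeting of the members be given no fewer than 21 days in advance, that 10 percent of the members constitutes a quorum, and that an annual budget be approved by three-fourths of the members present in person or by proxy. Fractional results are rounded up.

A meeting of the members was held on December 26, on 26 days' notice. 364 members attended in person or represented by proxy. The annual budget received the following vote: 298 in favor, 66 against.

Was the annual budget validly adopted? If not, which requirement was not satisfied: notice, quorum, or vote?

Valid — all requirements satisfied.

Notice: 26 days given; 21 required. Satisfied.
Quorum: 10% of 3,611 = 361.10, rounded up to 362; 364 present. Satisfied.
Vote: requires three-fourths of those present (364); 3/4 of 364 = 273, so 273 needed; 298 in favor. Satisfied.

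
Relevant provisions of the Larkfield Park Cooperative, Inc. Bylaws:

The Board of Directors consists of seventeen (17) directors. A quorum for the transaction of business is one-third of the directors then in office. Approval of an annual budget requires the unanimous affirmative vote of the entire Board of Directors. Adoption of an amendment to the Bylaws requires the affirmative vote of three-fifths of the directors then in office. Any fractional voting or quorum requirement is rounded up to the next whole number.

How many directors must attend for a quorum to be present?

1/3 of 17 = 5.67, rounded up to 6.

6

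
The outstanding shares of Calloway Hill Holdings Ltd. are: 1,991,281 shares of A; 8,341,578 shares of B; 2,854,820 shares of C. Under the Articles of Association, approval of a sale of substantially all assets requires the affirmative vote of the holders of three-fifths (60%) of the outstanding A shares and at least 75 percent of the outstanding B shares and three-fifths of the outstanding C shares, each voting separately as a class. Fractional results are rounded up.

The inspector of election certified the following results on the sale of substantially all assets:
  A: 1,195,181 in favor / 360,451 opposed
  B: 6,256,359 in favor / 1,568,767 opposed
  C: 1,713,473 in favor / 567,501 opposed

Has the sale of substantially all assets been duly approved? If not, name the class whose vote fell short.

Approved — every class gave the required vote.

A: 3/5 of 1991281 = 1194768.60, rounded up to 1194769; 1,194,769 required, 1,195,181 in favor — approved.
B: 3/4 of 8341578 = 6256183.50, rounded up to 6256184; 6,256,184 required, 6,256,359 in favor — approved.
C: 3/5 of 2854820 = 1712892; 1,712,892 required, 1,713,473 in favor — approved.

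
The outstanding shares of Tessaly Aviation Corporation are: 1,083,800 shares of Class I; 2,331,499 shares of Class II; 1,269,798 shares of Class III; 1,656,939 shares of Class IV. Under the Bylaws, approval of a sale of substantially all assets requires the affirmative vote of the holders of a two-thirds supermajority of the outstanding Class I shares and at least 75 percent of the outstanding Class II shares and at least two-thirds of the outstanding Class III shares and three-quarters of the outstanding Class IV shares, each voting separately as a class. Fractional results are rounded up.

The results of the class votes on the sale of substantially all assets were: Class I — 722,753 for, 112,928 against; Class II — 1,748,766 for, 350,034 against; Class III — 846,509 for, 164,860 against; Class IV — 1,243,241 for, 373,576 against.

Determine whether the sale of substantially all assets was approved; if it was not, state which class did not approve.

Not approved — the Class III shares did not give the required vote.

Class I: 2/3 of 1083800 = 722533.33, rounded up to 722534; 722,534 required, 722,753 in favor — approved.
Class II: 3/4 of 2331499 = 1748624.25, rounded up to 1748625; 1,748,625 required, 1,748,766 in favor — approved.
Class III: 2/3 of 1269798 = 846532; 846,532 required, 846,509 in favor — not approved.
Class IV: 3/4 of 1656939 = 1242704.25, rounded up to 1242705; 1,242,705 required, 1,243,241 in favor — approved.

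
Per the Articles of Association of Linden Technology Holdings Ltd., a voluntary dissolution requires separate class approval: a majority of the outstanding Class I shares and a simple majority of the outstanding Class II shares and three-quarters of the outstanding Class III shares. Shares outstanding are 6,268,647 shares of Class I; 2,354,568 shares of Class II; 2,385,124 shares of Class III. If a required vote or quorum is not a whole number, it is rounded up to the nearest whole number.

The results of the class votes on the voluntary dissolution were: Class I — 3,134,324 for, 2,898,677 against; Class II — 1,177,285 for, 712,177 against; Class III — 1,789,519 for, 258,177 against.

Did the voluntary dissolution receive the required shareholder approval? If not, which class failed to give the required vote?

Class I: a majority of 6268647 is 3134324; 3,134,324 required, 3,134,324 in favor — approved.
Class II: a majority of 2354568 is 1177285; 1,177,285 required, 1,177,285 in favor — approved.
Class III: 3/4 of 2385124 = 1788843; 1,788,843 required, 1,789,519 in favor — approved.

Approved — every class gave the required vote.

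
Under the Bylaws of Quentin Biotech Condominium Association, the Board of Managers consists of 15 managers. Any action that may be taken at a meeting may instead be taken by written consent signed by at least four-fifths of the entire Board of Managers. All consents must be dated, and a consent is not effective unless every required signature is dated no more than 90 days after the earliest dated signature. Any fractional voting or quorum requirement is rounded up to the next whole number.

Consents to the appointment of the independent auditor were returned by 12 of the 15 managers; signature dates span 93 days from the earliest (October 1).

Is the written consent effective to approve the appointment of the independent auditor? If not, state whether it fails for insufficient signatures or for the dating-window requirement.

Signatures required: at least four-fifths of 15 — 4/5 of 15 = 12, so 12 needed; 12 signed. Sufficient.
Dating window: the latest signature is 93 days after the earliest; the limit is 90 days. Outside the window.

Not effective — dating-window requirement not satisfied.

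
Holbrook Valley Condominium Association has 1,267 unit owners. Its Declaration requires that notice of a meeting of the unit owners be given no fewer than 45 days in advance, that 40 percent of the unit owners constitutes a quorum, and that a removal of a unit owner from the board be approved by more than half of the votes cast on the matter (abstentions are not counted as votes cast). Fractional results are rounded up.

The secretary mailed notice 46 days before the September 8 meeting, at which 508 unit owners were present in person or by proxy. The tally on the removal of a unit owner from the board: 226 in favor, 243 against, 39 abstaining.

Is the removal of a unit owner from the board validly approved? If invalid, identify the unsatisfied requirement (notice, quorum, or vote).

Notice: 46 days given; 45 required. Satisfied.
Quorum: 40% of 1,267 = 506.80, rounded up to 507; 508 present. Satisfied.
Vote: requires a majority of the votes cast (508 − 39 abstaining = 469); a majority of 469 is 235, so 235 needed; 226 in favor. Not satisfied.

Invalid — vote requirement not satisfied.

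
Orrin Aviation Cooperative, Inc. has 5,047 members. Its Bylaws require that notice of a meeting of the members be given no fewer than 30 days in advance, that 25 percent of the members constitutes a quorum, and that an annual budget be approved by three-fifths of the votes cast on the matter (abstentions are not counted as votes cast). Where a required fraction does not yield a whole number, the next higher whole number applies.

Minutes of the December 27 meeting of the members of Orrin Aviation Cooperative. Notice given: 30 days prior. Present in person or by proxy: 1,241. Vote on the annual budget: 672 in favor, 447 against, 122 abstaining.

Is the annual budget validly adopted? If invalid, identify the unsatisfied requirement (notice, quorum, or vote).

Notice: 30 days given; 30 required. Satisfied.
Quorum: 25% of 5,047 = 1,261.75, rounded up to 1,262; 1,241 present. Not satisfied.
Vote: requires three-fifths of the votes cast (1,241 − 122 abstaining = 1,119); 3/5 of 1119 = 671.40, rounded up to 672, so 672 needed; 672 in favor. Satisfied.

Invalid — quorum requirement not satisfied.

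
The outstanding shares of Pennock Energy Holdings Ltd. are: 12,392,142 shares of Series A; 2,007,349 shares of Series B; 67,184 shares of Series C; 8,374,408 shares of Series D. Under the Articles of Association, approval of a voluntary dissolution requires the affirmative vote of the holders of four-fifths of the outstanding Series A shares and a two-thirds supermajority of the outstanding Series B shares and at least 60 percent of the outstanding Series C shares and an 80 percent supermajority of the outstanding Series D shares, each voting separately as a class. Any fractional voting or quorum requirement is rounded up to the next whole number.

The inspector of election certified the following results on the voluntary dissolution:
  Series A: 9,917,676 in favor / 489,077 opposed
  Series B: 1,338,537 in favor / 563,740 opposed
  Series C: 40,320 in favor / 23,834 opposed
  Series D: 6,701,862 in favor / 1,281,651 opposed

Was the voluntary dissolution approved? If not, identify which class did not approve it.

Approved — every class gave the required vote.

Series A: 4/5 of 12392142 = 9913713.60, rounded up to 9913714; 9,913,714 required, 9,917,676 in favor — approved.
Series B: 2/3 of 2007349 = 1338232.67, rounded up to 1338233; 1,338,233 required, 1,338,537 in favor — approved.
Series C: 3/5 of 67184 = 40310.40, rounded up to 40311; 40,311 required, 40,320 in favor — approved.
Series D: 4/5 of 8374408 = 6699526.40, rounded up to 6699527; 6,699,527 required, 6,701,862 in favor — approved.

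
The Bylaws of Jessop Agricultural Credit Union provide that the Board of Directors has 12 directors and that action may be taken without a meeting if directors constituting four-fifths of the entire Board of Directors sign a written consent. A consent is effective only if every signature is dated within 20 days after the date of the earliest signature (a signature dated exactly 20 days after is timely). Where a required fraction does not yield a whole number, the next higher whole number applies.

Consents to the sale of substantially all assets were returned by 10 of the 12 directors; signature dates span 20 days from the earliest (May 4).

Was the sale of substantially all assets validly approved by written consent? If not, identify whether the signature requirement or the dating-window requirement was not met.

Effective — both the signature and dating-window requirements are satisfied.

Signatures required: four-fifths of 12 — 4/5 of 12 = 9.60, rounded up to 10, so 10 needed; 10 signed. Sufficient.
Dating window: the latest signature is 20 days after the earliest; the limit is 20 days. Within the window.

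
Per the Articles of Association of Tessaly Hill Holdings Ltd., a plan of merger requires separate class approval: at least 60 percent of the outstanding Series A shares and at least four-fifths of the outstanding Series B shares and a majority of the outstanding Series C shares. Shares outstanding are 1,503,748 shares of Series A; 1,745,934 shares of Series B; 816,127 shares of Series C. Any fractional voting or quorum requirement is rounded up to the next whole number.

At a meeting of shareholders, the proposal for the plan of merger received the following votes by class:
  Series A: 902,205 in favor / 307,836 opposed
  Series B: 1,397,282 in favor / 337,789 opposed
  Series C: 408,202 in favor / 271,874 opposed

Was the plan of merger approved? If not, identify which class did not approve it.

Series A: 3/5 of 1503748 = 902248.80, rounded up to 902249; 902,249 required, 902,205 in favor — not approved.
Series B: 4/5 of 1745934 = 1396747.20, rounded up to 1396748; 1,396,748 required, 1,397,282 in favor — approved.
Series C: a majority of 816127 is 408064; 408,064 required, 408,202 in favor — approved.

Not approved — the Series A shares did not give the required vote.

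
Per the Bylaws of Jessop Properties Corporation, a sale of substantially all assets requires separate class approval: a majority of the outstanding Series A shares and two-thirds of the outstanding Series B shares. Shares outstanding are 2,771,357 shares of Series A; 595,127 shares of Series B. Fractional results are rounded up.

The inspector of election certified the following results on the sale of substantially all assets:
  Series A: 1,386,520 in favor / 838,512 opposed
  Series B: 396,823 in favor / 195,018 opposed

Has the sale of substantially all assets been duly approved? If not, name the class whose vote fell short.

Approved — every class gave the required vote.

Series A: a majority of 2771357 is 1385679; 1,385,679 required, 1,386,520 in favor — approved.
Series B: 2/3 of 595127 = 396751.33, rounded up to 396752; 396,752 required, 396,823 in favor — approved.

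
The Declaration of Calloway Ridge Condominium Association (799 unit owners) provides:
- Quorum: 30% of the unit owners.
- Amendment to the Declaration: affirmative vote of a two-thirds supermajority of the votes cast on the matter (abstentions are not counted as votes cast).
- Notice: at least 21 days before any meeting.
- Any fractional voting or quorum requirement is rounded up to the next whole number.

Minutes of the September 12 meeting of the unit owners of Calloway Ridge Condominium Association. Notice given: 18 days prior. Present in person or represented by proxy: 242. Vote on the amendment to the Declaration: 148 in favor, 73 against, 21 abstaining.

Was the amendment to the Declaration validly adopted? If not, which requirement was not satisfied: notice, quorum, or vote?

Notice: 18 days given; 21 required. Not satisfied.
Quorum: 30% of 799 = 239.70, rounded up to 240; 242 present. Satisfied.
Vote: requires two-thirds of the votes cast (242 − 21 abstaining = 221); 2/3 of 221 = 147.33, rounded up to 148, so 148 needed; 148 in favor. Satisfied.

Invalid — notice requirement not satisfied.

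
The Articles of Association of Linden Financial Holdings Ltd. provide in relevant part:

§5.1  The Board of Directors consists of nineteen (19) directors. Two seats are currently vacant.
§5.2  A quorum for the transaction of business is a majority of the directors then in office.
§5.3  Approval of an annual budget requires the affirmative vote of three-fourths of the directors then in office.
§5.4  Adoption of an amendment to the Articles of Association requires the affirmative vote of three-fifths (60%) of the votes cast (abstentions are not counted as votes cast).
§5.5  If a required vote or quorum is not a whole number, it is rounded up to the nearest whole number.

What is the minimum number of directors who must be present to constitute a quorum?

9

A majority of 17 is 9.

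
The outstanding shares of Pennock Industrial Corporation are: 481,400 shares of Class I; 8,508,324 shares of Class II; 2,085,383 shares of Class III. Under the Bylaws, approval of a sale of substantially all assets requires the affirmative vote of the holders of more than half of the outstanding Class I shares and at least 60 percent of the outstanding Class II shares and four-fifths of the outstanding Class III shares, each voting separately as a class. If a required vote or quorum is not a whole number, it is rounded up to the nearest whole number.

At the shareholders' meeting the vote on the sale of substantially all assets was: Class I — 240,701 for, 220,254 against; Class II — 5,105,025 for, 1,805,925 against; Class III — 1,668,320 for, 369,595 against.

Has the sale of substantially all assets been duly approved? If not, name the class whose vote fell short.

Approved — every class gave the required vote.

Class I: a majority of 481400 is 240701; 240,701 required, 240,701 in favor — approved.
Class II: 3/5 of 8508324 = 5104994.40, rounded up to 5104995; 5,104,995 required, 5,105,025 in favor — approved.
Class III: 4/5 of 2085383 = 1668306.40, rounded up to 1668307; 1,668,307 required, 1,668,320 in favor — approved.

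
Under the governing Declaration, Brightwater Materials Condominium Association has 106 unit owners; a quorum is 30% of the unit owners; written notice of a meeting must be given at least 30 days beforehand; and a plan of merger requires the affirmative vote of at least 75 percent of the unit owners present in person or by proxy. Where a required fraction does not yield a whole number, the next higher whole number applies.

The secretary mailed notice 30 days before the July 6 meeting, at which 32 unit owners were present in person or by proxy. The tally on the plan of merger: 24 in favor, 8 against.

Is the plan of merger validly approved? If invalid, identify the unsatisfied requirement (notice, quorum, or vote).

Notice: 30 days given; 30 required. Satisfied.
Quorum: 30% of 106 = 31.80, rounded up to 32; 32 present. Satisfied.
Vote: requires three-fourths of those present (32); 3/4 of 32 = 24, so 24 needed; 24 in favor. Satisfied.

Valid — all requirements satisfied.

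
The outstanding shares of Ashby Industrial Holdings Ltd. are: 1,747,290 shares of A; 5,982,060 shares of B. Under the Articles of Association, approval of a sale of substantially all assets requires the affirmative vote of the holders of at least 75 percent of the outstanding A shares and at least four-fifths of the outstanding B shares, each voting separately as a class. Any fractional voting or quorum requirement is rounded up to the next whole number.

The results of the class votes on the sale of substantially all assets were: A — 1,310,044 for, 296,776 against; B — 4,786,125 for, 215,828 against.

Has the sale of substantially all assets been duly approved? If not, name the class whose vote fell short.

Not approved — the A shares did not give the required vote.

A: 3/4 of 1747290 = 1310467.50, rounded up to 1310468; 1,310,468 required, 1,310,044 in favor — not approved.
B: 4/5 of 5982060 = 4785648; 4,785,648 required, 4,786,125 in favor — approved.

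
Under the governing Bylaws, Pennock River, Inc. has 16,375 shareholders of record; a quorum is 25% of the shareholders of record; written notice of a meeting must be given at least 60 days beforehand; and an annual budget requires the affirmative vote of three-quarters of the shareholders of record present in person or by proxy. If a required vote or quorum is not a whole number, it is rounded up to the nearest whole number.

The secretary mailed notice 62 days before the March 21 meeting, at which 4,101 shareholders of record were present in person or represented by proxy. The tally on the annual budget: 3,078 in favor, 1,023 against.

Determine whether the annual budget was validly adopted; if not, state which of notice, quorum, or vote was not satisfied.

Valid — all requirements satisfied.

Notice: 62 days given; 60 required. Satisfied.
Quorum: 25% of 16,375 = 4,093.75, rounded up to 4,094; 4,101 present. Satisfied.
Vote: requires three-fourths of those present (4,101); 3/4 of 4101 = 3075.75, rounded up to 3076, so 3,076 needed; 3,078 in favor. Satisfied.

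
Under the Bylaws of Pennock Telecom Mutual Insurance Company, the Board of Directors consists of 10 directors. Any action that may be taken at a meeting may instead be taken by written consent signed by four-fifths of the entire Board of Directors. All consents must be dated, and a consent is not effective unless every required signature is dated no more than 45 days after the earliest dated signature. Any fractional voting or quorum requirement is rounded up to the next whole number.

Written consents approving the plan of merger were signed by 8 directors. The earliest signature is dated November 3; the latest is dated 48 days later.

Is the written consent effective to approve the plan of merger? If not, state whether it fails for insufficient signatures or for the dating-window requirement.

Not effective — dating-window requirement not satisfied.

Signatures required: four-fifths of 10 — 4/5 of 10 = 8, so 8 needed; 8 signed. Sufficient.
Dating window: the latest signature is 48 days after the earliest; the limit is 45 days. Outside the window.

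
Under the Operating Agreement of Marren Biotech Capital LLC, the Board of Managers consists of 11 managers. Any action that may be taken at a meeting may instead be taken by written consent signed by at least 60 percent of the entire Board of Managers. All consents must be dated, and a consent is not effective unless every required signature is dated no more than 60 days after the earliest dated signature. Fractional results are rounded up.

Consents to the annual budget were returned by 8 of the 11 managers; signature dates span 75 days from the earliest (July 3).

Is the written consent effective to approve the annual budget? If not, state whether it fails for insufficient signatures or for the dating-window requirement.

Signatures required: at least 60 percent of 11 — 3/5 of 11 = 6.60, rounded up to 7, so 7 needed; 8 signed. Sufficient.
Dating window: the latest signature is 75 days after the earliest; the limit is 60 days. Outside the window.

Not effective — dating-window requirement not satisfied.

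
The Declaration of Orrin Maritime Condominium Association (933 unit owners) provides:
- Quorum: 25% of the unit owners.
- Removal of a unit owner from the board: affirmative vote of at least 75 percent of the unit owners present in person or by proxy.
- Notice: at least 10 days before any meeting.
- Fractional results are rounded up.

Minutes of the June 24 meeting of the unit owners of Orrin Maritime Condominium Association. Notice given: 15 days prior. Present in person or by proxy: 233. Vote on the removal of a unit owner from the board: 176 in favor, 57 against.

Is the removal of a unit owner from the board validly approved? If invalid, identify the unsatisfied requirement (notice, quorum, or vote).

Notice: 15 days given; 10 required. Satisfied.
Quorum: 25% of 933 = 233.25, rounded up to 234; 233 present. Not satisfied.
Vote: requires three-fourths of those present (233); 3/4 of 233 = 174.75, rounded up to 175, so 175 needed; 176 in favor. Satisfied.

Invalid — quorum requirement not satisfied.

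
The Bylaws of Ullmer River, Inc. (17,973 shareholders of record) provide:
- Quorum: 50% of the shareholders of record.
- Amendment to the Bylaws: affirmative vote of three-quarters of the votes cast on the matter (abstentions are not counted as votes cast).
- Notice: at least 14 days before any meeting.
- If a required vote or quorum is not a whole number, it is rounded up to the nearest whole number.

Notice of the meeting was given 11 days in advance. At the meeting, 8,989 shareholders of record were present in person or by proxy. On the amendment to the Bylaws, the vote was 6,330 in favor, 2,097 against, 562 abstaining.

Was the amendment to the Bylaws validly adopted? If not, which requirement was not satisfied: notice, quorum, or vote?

Invalid — notice requirement not satisfied.

Notice: 11 days given; 14 required. Not satisfied.
Quorum: 50% of 17,973 = 8,986.50, rounded up to 8,987; 8,989 present. Satisfied.
Vote: requires three-fourths of the votes cast (8,989 − 562 abstaining = 8,427); 3/4 of 8427 = 6320.25, rounded up to 6321, so 6,321 needed; 6,330 in favor. Satisfied.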